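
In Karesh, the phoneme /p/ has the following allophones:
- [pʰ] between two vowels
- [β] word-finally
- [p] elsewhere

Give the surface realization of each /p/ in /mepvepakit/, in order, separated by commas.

[p], [pʰ]

Occurrence 1 (position 3): no conditioning environment matches → elsewhere allophone [p].
Occurrence 2 (position 6): between two vowels → [pʰ].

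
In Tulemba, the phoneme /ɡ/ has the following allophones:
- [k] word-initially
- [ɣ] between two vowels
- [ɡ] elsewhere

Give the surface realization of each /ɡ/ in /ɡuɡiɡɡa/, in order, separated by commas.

[k], [ɣ], [ɡ], [ɡ]

Occurrence 1 (position 1): word-initially → [k].
Occurrence 2 (position 3): between two vowels → [ɣ].
Occurrence 3 (position 5): no conditioning environment matches → elsewhere allophone [ɡ].
Occurrence 4 (position 6): no conditioning environment matches → elsewhere allophone [ɡ].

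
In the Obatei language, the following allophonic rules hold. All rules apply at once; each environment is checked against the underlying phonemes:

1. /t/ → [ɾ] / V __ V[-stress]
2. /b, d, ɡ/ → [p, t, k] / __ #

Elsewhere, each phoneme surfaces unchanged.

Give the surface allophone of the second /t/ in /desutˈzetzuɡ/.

[t]

/t/ (between /e/ and /z/) fails the environment for rule 1, so it stays [t].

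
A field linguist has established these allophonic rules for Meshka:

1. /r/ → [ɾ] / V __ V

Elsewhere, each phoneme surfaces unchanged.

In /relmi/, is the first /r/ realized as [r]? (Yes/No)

/r/ (word-initial) fails the environment for rule 1, so it stays [r].
The actual realization is [r], which matches [r].

Yes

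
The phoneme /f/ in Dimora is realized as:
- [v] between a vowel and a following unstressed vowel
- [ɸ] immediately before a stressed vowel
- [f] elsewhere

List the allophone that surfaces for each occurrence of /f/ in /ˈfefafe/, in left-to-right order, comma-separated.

Occurrence 1 (position 1): immediately before a stressed vowel → [ɸ].
Occurrence 2 (position 3): between a vowel and a following unstressed vowel → [v].
Occurrence 3 (position 5): between a vowel and a following unstressed vowel → [v].

[ɸ], [v], [v]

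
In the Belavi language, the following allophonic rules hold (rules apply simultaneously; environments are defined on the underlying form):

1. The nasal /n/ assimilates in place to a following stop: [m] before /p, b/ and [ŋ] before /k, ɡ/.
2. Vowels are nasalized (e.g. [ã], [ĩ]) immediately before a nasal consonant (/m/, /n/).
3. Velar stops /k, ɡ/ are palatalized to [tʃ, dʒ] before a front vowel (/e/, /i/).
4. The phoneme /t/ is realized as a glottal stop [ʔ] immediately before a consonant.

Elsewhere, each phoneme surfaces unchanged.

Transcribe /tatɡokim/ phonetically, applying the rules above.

/t/ (word-initial): rule 4 targets it, but not immediately before a consonant → unchanged [t].
/a/ (between /t/ and /t/) is in the target of rule 2 but the environment (before a nasal consonant) is not met → [a].
/t/ meets the environment for rule 4 (immediately before a consonant) → [ʔ].
/ɡ/ (between /t/ and /o/) is in the target of rule 3 but the environment (before a front vowel) is not met → [ɡ].
/o/ (between /ɡ/ and /k/): rule 2 targets it, but not before a nasal consonant → unchanged [o].
/k/ (between /o/ and /i/) occurs before a front vowel → [tʃ] by rule 3.
Rule 2 applies to /i/ (between /k/ and /m/: before a nasal consonant) → [ĩ].
/m/ (word-final): no rule targets it → [m].

[taʔɡotʃĩm]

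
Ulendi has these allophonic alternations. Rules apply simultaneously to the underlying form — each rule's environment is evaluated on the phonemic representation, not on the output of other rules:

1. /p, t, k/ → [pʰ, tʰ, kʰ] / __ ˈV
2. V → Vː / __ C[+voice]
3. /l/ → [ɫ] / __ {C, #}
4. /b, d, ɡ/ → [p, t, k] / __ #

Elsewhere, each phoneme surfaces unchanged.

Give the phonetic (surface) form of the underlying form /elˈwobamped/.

/e/ (word-initial) occurs before a voiced consonant → [eː] by rule 2.
/l/ (between /e/ and /w/): word-finally or immediately before a consonant, so rule 3 applies → [ɫ].
/w/ stays [w].
Rule 2 applies to /o/ (between /w/ and /b/: before a voiced consonant) → [oː].
/b/ (between /o/ and /a/) is in the target of rule 4 but the environment (word-finally) is not met → [b].
Rule 2 applies to /a/ (between /b/ and /m/: before a voiced consonant) → [aː].
/m/ — not in any rule's target class → [m].
/p/ (between /m/ and /e/): rule 1 targets it, but not immediately before a stressed vowel → unchanged [p].
/e/ (between /p/ and /d/): before a voiced consonant, so rule 2 applies → [eː].
/d/ meets the environment for rule 4 (word-finally) → [t].

[eːɫˈwoːbaːmpeːt]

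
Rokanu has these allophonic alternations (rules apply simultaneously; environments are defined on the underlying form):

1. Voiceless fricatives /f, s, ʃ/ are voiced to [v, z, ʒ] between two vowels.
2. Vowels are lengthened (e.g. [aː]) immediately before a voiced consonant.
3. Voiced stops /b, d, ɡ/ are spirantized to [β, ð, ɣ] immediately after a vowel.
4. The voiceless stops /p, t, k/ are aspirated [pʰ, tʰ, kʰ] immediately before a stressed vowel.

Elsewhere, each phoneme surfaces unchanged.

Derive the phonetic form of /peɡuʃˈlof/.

[peːɣuʃˈlof]

/p/ — word-initial; rule 4 does not apply here → [p].
/e/ meets the environment for rule 2 (before a voiced consonant) → [eː].
/ɡ/ (between /e/ and /u/): immediately after a vowel, so rule 3 applies → [ɣ].
/u/ (between /ɡ/ and /ʃ/) fails the environment for rule 2, so it stays [u].
/ʃ/ (between /u/ and /l/) is in the target of rule 1 but the environment (between two vowels) is not met → [ʃ].
/l/ — not in any rule's target class → [l].
/o/ (between /l/ and /f/): rule 2 targets it, but not before a voiced consonant → unchanged [o].
/f/ (word-final) fails the environment for rule 1, so it stays [f].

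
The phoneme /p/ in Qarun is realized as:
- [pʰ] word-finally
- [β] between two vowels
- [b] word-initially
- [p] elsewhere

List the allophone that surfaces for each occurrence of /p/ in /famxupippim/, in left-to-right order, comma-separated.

[β], [p], [p]

Occurrence 1 (position 6): between two vowels → [β].
Occurrence 2 (position 8): no conditioning environment matches → elsewhere allophone [p].
Occurrence 3 (position 9): no conditioning environment matches → elsewhere allophone [p].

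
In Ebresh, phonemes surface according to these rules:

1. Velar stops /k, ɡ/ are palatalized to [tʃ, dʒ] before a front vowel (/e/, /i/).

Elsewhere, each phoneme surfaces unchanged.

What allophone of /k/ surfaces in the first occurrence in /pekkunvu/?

[k]

/k/ — between /e/ and /k/; rule 1 does not apply here → [k].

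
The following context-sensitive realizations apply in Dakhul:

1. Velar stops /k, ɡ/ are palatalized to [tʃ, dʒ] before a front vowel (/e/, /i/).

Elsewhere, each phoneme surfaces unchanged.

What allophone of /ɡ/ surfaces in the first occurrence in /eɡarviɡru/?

[ɡ]

/ɡ/ (between /e/ and /a/) fails the environment for rule 1, so it stays [ɡ].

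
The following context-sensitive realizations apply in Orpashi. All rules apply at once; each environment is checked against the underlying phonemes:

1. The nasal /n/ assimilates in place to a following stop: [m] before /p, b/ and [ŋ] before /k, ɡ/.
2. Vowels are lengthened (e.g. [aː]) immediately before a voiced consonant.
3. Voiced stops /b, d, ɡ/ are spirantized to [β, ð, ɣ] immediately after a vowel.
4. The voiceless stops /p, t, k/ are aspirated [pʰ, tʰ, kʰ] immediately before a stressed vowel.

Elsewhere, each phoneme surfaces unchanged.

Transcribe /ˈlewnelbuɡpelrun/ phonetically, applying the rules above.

[ˈleːwneːlbuːɣpeːlruːn]

/l/ (word-initial): no rule targets it → [l].
/e/ (between /l/ and /w/) occurs before a voiced consonant → [eː] by rule 2.
/w/ stays [w].
/n/ — between /w/ and /e/; rule 1 does not apply here → [n].
/e/ — between /n/ and /l/, before a voiced consonant — surfaces as [eː] (rule 2).
/l/ stays [l].
/b/ (between /l/ and /u/) is in the target of rule 3 but the environment (immediately after a vowel) is not met → [b].
/u/ meets the environment for rule 2 (before a voiced consonant) → [uː].
/ɡ/ — between /u/ and /p/, immediately after a vowel — surfaces as [ɣ] (rule 3).
/p/ (between /ɡ/ and /e/): rule 4 targets it, but not immediately before a stressed vowel → unchanged [p].
/e/ (between /p/ and /l/): before a voiced consonant, so rule 2 applies → [eː].
/l/ (between /e/ and /r/): no rule targets it → [l].
/r/ — not in any rule's target class → [r].
Rule 2 applies to /u/ (between /r/ and /n/: before a voiced consonant) → [uː].
/n/ (word-final): rule 1 targets it, but not before a labial or velar stop → unchanged [n].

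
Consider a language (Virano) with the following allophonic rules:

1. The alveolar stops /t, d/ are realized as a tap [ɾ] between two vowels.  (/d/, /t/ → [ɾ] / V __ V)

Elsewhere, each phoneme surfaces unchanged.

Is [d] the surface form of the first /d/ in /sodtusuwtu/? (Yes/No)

/d/ (between /o/ and /t/) fails the environment for rule 1, so it stays [d].
The actual realization is [d], which matches [d].

Yes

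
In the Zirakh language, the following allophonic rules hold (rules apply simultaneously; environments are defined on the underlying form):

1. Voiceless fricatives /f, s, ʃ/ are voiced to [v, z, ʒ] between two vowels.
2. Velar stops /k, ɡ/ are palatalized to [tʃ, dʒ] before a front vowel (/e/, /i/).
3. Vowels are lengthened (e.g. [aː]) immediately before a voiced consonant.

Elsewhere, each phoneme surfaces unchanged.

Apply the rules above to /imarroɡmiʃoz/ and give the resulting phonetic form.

[iːmaːrroːɡmiʒoːz]

Rule 3 applies to /i/ (word-initial: before a voiced consonant) → [iː].
/m/ — not in any rule's target class → [m].
Rule 3 applies to /a/ (between /m/ and /r/: before a voiced consonant) → [aː].
/r/ (between /a/ and /r/) is unaffected → [r].
/r/ (between /r/ and /o/) is unaffected → [r].
Rule 3 applies to /o/ (between /r/ and /ɡ/: before a voiced consonant) → [oː].
/ɡ/ — between /o/ and /m/; rule 2 does not apply here → [ɡ].
/m/ (between /ɡ/ and /i/) is unaffected → [m].
/i/ — between /m/ and /ʃ/; rule 3 does not apply here → [i].
/ʃ/ meets the environment for rule 1 (between two vowels) → [ʒ].
/o/ (between /ʃ/ and /z/) occurs before a voiced consonant → [oː] by rule 3.
/z/ (word-final): no rule targets it → [z].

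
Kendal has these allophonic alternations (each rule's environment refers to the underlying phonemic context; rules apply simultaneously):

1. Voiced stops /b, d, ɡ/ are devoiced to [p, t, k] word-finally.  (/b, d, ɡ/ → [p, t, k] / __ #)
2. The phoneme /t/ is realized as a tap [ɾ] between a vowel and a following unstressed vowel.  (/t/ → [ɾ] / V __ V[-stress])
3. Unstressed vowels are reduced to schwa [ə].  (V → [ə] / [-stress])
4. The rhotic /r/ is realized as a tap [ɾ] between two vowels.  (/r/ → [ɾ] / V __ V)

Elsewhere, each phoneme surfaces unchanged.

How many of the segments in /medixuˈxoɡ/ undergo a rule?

4

Segments that undergo a rule: /e/ → [ə] (rule 3); /i/ → [ə] (rule 3); /u/ → [ə] (rule 3); /ɡ/ → [k] (rule 1).
All other segments surface unchanged.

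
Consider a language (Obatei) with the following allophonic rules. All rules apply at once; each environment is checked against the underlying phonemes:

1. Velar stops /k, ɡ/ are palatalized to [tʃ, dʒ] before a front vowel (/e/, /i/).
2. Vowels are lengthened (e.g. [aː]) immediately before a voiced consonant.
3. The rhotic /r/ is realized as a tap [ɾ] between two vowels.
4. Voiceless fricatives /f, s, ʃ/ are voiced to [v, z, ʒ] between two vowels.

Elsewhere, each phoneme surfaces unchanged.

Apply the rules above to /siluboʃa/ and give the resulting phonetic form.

[siːluːboʒa]

/s/ (word-initial) fails the environment for rule 4, so it stays [s].
/i/ (between /s/ and /l/): before a voiced consonant, so rule 2 applies → [iː].
/l/ — not in any rule's target class → [l].
/u/ meets the environment for rule 2 (before a voiced consonant) → [uː].
/b/ (between /u/ and /o/): no rule targets it → [b].
/o/ (between /b/ and /ʃ/) fails the environment for rule 2, so it stays [o].
Rule 4 applies to /ʃ/ (between /o/ and /a/: between two vowels) → [ʒ].
/a/ — word-final; rule 2 does not apply here → [a].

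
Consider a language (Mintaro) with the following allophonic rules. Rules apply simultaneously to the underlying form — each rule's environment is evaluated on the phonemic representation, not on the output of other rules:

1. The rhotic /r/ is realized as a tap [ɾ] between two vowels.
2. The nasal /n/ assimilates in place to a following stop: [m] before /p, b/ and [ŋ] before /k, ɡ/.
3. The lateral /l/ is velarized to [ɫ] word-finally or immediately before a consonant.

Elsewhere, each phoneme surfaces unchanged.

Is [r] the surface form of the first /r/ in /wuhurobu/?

/r/ meets the environment for rule 1 (between two vowels) → [ɾ].
The actual realization is [ɾ], not [r].

No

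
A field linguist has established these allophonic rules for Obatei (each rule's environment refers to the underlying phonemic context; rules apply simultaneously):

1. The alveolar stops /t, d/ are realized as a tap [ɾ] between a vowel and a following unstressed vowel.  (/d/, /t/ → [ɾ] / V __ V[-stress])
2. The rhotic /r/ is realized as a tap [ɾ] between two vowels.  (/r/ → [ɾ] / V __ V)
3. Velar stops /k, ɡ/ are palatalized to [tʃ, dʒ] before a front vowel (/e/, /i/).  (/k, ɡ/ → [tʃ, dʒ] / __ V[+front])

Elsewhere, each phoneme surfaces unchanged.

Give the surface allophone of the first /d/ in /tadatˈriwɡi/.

[ɾ]

/d/ (between /a/ and /a/) occurs between a vowel and a following unstressed vowel → [ɾ] by rule 1.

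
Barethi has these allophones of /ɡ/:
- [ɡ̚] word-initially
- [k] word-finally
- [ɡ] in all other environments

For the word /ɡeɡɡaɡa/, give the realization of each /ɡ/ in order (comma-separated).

Occurrence 1 (position 1): word-initially → [ɡ̚].
Occurrence 2 (position 3): no conditioning environment matches → elsewhere allophone [ɡ].
Occurrence 3 (position 4): no conditioning environment matches → elsewhere allophone [ɡ].
Occurrence 4 (position 6): no conditioning environment matches → elsewhere allophone [ɡ].

[ɡ̚], [ɡ], [ɡ], [ɡ]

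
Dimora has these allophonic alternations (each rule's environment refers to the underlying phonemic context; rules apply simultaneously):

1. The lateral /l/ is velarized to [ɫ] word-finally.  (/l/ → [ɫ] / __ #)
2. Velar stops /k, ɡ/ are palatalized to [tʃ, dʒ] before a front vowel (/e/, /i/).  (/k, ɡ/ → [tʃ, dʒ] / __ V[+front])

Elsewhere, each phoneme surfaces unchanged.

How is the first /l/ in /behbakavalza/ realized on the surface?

/l/ (between /a/ and /z/) fails the environment for rule 1, so it stays [l].

[l]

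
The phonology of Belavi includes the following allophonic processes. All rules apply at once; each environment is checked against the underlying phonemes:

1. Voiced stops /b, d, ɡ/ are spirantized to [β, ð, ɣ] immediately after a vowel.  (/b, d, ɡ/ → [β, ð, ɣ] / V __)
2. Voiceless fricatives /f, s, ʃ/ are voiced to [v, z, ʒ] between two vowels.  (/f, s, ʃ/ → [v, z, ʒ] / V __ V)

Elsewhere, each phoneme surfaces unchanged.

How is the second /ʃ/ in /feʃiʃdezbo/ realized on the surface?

/ʃ/ (between /i/ and /d/) is in the target of rule 2 but the environment (between two vowels) is not met → [ʃ].

[ʃ]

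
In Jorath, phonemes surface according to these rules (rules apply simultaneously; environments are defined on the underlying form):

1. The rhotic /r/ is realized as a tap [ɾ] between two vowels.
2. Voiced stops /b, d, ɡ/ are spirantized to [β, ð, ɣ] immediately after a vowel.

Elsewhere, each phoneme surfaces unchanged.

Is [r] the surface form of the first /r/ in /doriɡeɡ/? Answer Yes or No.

/r/ (between /o/ and /i/): between two vowels, so rule 1 applies → [ɾ].
The actual realization is [ɾ], not [r].

No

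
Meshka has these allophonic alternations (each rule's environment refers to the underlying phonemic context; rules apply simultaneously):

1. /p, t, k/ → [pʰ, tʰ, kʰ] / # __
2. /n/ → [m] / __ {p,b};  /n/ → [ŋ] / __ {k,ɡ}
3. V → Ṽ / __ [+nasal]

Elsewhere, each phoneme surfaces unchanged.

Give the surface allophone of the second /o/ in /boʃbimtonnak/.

/o/ meets the environment for rule 3 (before a nasal consonant) → [õ].

[õ]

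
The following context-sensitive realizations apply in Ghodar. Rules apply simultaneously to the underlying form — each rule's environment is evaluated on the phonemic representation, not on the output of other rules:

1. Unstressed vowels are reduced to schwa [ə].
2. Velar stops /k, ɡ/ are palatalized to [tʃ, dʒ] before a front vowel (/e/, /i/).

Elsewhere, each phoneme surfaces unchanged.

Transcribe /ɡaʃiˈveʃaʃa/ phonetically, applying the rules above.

/ɡ/ (word-initial): rule 2 targets it, but not before a front vowel → unchanged [ɡ].
Rule 1 applies to /a/ (between /ɡ/ and /ʃ/: in an unstressed syllable) → [ə].
/i/ (between /ʃ/ and /v/): in an unstressed syllable, so rule 1 applies → [ə].
/e/ (between /v/ and /ʃ/) is in the target of rule 1 but the environment (in an unstressed syllable) is not met → [e].
/a/ (between /ʃ/ and /ʃ/): in an unstressed syllable, so rule 1 applies → [ə].
/a/ (word-final): in an unstressed syllable, so rule 1 applies → [ə].

[ɡəʃəˈveʃəʃə]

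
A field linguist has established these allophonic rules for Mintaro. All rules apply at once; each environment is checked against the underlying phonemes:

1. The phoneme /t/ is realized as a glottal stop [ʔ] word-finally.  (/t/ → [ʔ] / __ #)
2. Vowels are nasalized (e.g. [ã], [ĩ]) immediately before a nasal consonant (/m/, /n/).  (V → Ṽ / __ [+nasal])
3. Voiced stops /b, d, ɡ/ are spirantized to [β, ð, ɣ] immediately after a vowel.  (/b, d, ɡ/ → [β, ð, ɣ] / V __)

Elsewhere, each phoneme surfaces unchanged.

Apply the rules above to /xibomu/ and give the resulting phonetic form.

/x/ (word-initial) is unaffected → [x].
/i/ (between /x/ and /b/): rule 2 targets it, but not before a nasal consonant → unchanged [i].
/b/ — between /i/ and /o/, immediately after a vowel — surfaces as [β] (rule 3).
/o/ (between /b/ and /m/): before a nasal consonant, so rule 2 applies → [õ].
/m/ (between /o/ and /u/): no rule targets it → [m].
/u/ (word-final) is in the target of rule 2 but the environment (before a nasal consonant) is not met → [u].

[xiβõmu]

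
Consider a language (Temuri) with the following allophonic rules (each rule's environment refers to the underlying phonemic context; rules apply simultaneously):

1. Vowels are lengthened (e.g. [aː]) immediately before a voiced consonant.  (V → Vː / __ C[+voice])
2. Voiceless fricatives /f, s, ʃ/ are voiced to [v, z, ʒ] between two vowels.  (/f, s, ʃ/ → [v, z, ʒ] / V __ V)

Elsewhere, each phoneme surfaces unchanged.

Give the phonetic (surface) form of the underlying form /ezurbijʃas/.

[eːzuːrbiːjʃas]

/e/ — word-initial, before a voiced consonant — surfaces as [eː] (rule 1).
/z/ — not in any rule's target class → [z].
/u/ (between /z/ and /r/) occurs before a voiced consonant → [uː] by rule 1.
/r/ (between /u/ and /b/): no rule targets it → [r].
/b/ (between /r/ and /i/): no rule targets it → [b].
Rule 1 applies to /i/ (between /b/ and /j/: before a voiced consonant) → [iː].
/j/ (between /i/ and /ʃ/): no rule targets it → [j].
/ʃ/ (between /j/ and /a/) fails the environment for rule 2, so it stays [ʃ].
/a/ (between /ʃ/ and /s/): rule 1 targets it, but not before a voiced consonant → unchanged [a].
/s/ — word-final; rule 2 does not apply here → [s].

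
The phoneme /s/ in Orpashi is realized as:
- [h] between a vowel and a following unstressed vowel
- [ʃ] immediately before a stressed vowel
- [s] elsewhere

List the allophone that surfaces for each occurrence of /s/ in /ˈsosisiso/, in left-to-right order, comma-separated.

Occurrence 1 (position 1): immediately before a stressed vowel → [ʃ].
Occurrence 2 (position 3): between a vowel and a following unstressed vowel → [h].
Occurrence 3 (position 5): between a vowel and a following unstressed vowel → [h].
Occurrence 4 (position 7): between a vowel and a following unstressed vowel → [h].

[ʃ], [h], [h], [h]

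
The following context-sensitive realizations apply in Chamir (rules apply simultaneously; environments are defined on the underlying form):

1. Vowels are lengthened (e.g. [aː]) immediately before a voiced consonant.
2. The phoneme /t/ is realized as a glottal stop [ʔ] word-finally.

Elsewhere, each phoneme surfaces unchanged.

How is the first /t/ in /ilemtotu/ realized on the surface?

[t]

/t/ — between /m/ and /o/; rule 2 does not apply here → [t].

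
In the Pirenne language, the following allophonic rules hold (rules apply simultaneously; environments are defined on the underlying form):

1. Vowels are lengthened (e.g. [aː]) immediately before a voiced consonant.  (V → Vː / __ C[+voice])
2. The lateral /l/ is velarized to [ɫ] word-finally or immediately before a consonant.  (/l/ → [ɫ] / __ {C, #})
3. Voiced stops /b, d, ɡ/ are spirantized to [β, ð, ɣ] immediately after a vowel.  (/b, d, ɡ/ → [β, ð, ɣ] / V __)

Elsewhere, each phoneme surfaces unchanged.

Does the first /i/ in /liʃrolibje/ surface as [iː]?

/i/ — between /l/ and /ʃ/; rule 1 does not apply here → [i].
The actual realization is [i], not [iː].

No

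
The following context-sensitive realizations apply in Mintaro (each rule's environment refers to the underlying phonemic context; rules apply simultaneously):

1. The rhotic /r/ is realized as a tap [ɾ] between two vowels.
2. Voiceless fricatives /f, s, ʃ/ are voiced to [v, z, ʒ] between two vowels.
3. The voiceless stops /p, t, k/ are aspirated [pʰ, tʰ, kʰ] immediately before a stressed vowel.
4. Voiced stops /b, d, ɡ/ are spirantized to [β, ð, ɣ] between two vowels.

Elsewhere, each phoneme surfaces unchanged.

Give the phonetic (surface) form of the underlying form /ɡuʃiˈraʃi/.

/ɡ/ (word-initial) is in the target of rule 4 but the environment (between two vowels) is not met → [ɡ].
/u/ stays [u].
/ʃ/ (between /u/ and /i/): between two vowels, so rule 2 applies → [ʒ].
/i/ (between /ʃ/ and /r/) is unaffected → [i].
/r/ (between /i/ and /a/) occurs between two vowels → [ɾ] by rule 1.
/a/ stays [a].
/ʃ/ meets the environment for rule 2 (between two vowels) → [ʒ].
/i/ (word-final): no rule targets it → [i].

[ɡuʒiˈɾaʒi]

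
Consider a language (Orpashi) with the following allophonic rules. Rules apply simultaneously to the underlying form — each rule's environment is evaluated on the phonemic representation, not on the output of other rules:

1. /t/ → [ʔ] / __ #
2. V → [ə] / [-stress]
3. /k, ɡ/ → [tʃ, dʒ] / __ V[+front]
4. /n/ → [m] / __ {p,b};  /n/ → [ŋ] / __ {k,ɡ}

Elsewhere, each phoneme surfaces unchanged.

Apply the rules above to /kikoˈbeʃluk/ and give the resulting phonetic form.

[tʃəkəˈbeʃlək]

/k/ (word-initial): before a front vowel, so rule 3 applies → [tʃ].
/i/ meets the environment for rule 2 (in an unstressed syllable) → [ə].
/k/ (between /i/ and /o/): rule 3 targets it, but not before a front vowel → unchanged [k].
/o/ (between /k/ and /b/): in an unstressed syllable, so rule 2 applies → [ə].
/b/ (between /o/ and /e/): no rule targets it → [b].
/e/ (between /b/ and /ʃ/): rule 2 targets it, but not in an unstressed syllable → unchanged [e].
/ʃ/ — not in any rule's target class → [ʃ].
/l/ stays [l].
/u/ — between /l/ and /k/, in an unstressed syllable — surfaces as [ə] (rule 2).
/k/ — word-final; rule 3 does not apply here → [k].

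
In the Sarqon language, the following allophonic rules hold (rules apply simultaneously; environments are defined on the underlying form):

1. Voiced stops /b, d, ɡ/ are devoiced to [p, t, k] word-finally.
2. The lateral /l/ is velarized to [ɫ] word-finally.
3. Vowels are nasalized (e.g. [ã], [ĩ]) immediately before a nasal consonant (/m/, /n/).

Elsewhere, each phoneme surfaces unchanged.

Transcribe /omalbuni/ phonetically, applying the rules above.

[õmalbũni]

/o/ — word-initial, before a nasal consonant — surfaces as [õ] (rule 3).
/m/ — not in any rule's target class → [m].
/a/ — between /m/ and /l/; rule 3 does not apply here → [a].
/l/ (between /a/ and /b/) is in the target of rule 2 but the environment (word-finally) is not met → [l].
/b/ (between /l/ and /u/) fails the environment for rule 1, so it stays [b].
/u/ meets the environment for rule 3 (before a nasal consonant) → [ũ].
/n/ (between /u/ and /i/): no rule targets it → [n].
/i/ (word-final) is in the target of rule 3 but the environment (before a nasal consonant) is not met → [i].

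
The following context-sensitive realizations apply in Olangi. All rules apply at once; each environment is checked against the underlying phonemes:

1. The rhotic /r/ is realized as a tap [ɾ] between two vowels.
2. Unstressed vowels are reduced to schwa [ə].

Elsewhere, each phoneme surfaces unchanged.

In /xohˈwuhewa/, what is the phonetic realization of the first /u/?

/u/ (between /w/ and /h/): rule 2 targets it, but not in an unstressed syllable → unchanged [u].

[u]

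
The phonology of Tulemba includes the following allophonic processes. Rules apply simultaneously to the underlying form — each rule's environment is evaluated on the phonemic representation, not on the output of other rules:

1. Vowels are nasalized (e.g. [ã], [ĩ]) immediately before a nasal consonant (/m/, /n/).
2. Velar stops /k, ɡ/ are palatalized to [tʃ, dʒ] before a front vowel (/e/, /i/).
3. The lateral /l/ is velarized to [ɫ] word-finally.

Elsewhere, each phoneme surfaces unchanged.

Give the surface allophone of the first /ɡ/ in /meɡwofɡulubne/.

/ɡ/ (between /e/ and /w/): rule 2 targets it, but not before a front vowel → unchanged [ɡ].

[ɡ]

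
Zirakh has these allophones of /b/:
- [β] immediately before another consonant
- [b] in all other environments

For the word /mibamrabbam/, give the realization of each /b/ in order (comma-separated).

Occurrence 1 (position 3): no conditioning environment matches → elsewhere allophone [b].
Occurrence 2 (position 8): immediately before another consonant → [β].
Occurrence 3 (position 9): no conditioning environment matches → elsewhere allophone [b].

[b], [β], [b]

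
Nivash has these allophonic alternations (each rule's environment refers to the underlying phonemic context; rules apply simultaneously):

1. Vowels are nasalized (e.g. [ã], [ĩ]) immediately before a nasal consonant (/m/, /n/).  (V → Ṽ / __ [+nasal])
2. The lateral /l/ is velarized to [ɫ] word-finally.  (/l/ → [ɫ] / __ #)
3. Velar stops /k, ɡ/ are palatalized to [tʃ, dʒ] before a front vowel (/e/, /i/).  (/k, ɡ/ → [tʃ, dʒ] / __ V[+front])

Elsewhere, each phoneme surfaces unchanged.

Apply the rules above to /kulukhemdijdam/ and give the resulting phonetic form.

/k/ (word-initial) fails the environment for rule 3, so it stays [k].
/u/ (between /k/ and /l/): rule 1 targets it, but not before a nasal consonant → unchanged [u].
/l/ (between /u/ and /u/) fails the environment for rule 2, so it stays [l].
/u/ (between /l/ and /k/) is in the target of rule 1 but the environment (before a nasal consonant) is not met → [u].
/k/ (between /u/ and /h/) fails the environment for rule 3, so it stays [k].
/h/ (between /k/ and /e/) is unaffected → [h].
Rule 1 applies to /e/ (between /h/ and /m/: before a nasal consonant) → [ẽ].
/m/ (between /e/ and /d/) is unaffected → [m].
/d/ (between /m/ and /i/) is unaffected → [d].
/i/ — between /d/ and /j/; rule 1 does not apply here → [i].
/j/ (between /i/ and /d/): no rule targets it → [j].
/d/ (between /j/ and /a/) is unaffected → [d].
/a/ — between /d/ and /m/, before a nasal consonant — surfaces as [ã] (rule 1).
/m/ (word-final): no rule targets it → [m].

[kulukhẽmdijdãm]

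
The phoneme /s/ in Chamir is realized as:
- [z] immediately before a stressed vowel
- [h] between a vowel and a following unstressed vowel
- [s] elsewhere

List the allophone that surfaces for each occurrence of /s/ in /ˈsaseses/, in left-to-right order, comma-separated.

[z], [h], [h], [s]

Occurrence 1 (position 1): immediately before a stressed vowel → [z].
Occurrence 2 (position 3): between a vowel and a following unstressed vowel → [h].
Occurrence 3 (position 5): between a vowel and a following unstressed vowel → [h].
Occurrence 4 (position 7): no conditioning environment matches → elsewhere allophone [s].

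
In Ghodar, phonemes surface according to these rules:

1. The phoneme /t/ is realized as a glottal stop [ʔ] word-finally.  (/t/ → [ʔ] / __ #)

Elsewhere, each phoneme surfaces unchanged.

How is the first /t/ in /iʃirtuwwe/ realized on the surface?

/t/ (between /r/ and /u/) is in the target of rule 1 but the environment (word-finally) is not met → [t].

[t]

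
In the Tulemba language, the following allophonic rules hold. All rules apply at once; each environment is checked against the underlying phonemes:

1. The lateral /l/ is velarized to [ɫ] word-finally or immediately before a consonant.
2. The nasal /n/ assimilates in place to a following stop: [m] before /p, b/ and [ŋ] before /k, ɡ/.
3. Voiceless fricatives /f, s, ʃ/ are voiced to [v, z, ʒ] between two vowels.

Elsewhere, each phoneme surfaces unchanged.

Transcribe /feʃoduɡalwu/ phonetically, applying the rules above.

[feʒoduɡaɫwu]

/f/ — word-initial; rule 3 does not apply here → [f].
/e/ (between /f/ and /ʃ/): no rule targets it → [e].
/ʃ/ — between /e/ and /o/, between two vowels — surfaces as [ʒ] (rule 3).
/o/ stays [o].
/d/ — not in any rule's target class → [d].
/u/ (between /d/ and /ɡ/) is unaffected → [u].
/ɡ/ stays [ɡ].
/a/ stays [a].
/l/ — between /a/ and /w/, word-finally or immediately before a consonant — surfaces as [ɫ] (rule 1).
/w/ (between /l/ and /u/) is unaffected → [w].
/u/ — not in any rule's target class → [u].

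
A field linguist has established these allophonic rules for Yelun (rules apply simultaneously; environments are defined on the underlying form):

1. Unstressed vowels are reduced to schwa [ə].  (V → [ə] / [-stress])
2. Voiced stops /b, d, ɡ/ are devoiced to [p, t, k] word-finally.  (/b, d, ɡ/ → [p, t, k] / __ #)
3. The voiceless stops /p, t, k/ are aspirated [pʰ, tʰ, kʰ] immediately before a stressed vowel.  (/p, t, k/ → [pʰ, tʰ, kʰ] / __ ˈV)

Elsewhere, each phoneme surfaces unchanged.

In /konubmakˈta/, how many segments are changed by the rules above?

4

Segments that undergo a rule: /o/ → [ə] (rule 1); /u/ → [ə] (rule 1); /a/ → [ə] (rule 1); /t/ → [tʰ] (rule 3).
All other segments surface unchanged.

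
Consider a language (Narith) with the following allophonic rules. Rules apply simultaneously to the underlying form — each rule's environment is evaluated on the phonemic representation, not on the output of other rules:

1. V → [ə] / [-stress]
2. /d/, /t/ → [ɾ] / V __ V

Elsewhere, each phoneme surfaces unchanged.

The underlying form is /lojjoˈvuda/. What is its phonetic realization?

[ləjjəˈvuɾə]

/l/ (word-initial): no rule targets it → [l].
Rule 1 applies to /o/ (between /l/ and /j/: in an unstressed syllable) → [ə].
/j/ (between /o/ and /j/): no rule targets it → [j].
/j/ (between /j/ and /o/): no rule targets it → [j].
Rule 1 applies to /o/ (between /j/ and /v/: in an unstressed syllable) → [ə].
/v/ — not in any rule's target class → [v].
/u/ (between /v/ and /d/) fails the environment for rule 1, so it stays [u].
/d/ — between /u/ and /a/, between two vowels — surfaces as [ɾ] (rule 2).
Rule 1 applies to /a/ (word-final: in an unstressed syllable) → [ə].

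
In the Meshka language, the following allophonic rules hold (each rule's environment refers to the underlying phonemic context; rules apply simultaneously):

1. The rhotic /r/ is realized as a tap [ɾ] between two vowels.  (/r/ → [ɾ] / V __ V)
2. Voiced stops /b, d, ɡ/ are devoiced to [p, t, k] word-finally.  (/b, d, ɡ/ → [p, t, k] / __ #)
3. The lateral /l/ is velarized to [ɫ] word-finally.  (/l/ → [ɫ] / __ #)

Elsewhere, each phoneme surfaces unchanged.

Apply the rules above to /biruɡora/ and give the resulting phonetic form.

/b/ (word-initial) is in the target of rule 2 but the environment (word-finally) is not met → [b].
/r/ — between /i/ and /u/, between two vowels — surfaces as [ɾ] (rule 1).
/ɡ/ (between /u/ and /o/) is in the target of rule 2 but the environment (word-finally) is not met → [ɡ].
/r/ meets the environment for rule 1 (between two vowels) → [ɾ].

[biɾuɡoɾa]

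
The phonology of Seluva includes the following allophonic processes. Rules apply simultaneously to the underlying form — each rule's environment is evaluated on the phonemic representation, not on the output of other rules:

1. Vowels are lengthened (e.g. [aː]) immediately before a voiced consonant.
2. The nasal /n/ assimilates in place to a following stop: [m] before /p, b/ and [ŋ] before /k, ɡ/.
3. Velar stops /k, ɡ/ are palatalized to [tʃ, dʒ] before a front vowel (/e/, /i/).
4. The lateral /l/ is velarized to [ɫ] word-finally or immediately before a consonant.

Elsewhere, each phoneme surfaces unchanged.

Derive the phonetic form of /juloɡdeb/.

[juːloːɡdeːb]

/j/ (word-initial) is unaffected → [j].
/u/ meets the environment for rule 1 (before a voiced consonant) → [uː].
/l/ (between /u/ and /o/) fails the environment for rule 4, so it stays [l].
/o/ (between /l/ and /ɡ/) occurs before a voiced consonant → [oː] by rule 1.
/ɡ/ (between /o/ and /d/) fails the environment for rule 3, so it stays [ɡ].
/d/ (between /ɡ/ and /e/) is unaffected → [d].
Rule 1 applies to /e/ (between /d/ and /b/: before a voiced consonant) → [eː].
/b/ — not in any rule's target class → [b].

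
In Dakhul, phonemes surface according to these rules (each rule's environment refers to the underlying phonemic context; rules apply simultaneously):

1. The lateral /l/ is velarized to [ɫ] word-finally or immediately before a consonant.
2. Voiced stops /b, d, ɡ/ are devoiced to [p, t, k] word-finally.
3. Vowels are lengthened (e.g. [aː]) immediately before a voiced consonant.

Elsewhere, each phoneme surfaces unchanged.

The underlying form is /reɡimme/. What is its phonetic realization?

/r/ — not in any rule's target class → [r].
Rule 3 applies to /e/ (between /r/ and /ɡ/: before a voiced consonant) → [eː].
/ɡ/ (between /e/ and /i/) is in the target of rule 2 but the environment (word-finally) is not met → [ɡ].
/i/ meets the environment for rule 3 (before a voiced consonant) → [iː].
/m/ (between /i/ and /m/): no rule targets it → [m].
/m/ stays [m].
/e/ (word-final): rule 3 targets it, but not before a voiced consonant → unchanged [e].

[reːɡiːmme]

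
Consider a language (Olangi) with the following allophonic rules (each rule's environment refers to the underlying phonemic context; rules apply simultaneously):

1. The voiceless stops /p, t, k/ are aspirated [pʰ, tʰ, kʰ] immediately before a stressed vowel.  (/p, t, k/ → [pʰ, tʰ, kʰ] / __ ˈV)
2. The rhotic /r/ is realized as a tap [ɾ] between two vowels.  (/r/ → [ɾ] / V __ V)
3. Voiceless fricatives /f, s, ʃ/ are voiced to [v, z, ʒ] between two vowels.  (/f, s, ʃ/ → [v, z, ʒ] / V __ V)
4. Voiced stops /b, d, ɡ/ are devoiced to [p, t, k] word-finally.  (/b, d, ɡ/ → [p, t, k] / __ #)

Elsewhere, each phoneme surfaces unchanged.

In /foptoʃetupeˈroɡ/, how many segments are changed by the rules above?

Segments that undergo a rule: /ʃ/ → [ʒ] (rule 3); /r/ → [ɾ] (rule 2); /ɡ/ → [k] (rule 4).
All other segments surface unchanged.

3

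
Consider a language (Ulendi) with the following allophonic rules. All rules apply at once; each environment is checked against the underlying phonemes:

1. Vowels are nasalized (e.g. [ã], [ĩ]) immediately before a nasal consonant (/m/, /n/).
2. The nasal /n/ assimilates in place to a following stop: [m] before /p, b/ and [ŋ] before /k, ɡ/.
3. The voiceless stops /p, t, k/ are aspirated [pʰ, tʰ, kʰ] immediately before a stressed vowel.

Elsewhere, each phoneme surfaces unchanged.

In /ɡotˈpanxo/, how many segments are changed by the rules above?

Segments that undergo a rule: /p/ → [pʰ] (rule 3); /a/ → [ã] (rule 1).
All other segments surface unchanged.

2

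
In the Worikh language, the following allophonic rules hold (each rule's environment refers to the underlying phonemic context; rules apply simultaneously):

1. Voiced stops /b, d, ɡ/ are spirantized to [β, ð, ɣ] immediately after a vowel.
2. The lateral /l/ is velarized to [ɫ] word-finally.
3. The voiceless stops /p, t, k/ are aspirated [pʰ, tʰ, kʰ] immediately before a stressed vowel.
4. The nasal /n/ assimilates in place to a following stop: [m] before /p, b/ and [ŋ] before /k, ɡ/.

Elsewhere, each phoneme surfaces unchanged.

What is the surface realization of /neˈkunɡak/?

/n/ (word-initial): rule 4 targets it, but not before a labial or velar stop → unchanged [n].
/e/ stays [e].
Rule 3 applies to /k/ (between /e/ and /u/: immediately before a stressed vowel) → [kʰ].
/u/ (between /k/ and /n/) is unaffected → [u].
/n/ (between /u/ and /ɡ/) occurs before a labial or velar stop → [ŋ] by rule 4.
/ɡ/ (between /n/ and /a/) is in the target of rule 1 but the environment (immediately after a vowel) is not met → [ɡ].
/a/ (between /ɡ/ and /k/) is unaffected → [a].
/k/ (word-final): rule 3 targets it, but not immediately before a stressed vowel → unchanged [k].

[neˈkʰuŋɡak]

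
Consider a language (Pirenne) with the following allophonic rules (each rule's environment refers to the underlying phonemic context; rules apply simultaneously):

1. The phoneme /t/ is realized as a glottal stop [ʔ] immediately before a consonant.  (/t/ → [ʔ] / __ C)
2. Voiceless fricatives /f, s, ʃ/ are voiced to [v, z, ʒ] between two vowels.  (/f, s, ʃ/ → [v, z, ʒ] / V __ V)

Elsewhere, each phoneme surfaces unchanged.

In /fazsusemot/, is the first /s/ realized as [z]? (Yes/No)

/s/ — between /z/ and /u/; rule 2 does not apply here → [s].
The actual realization is [s], not [z].

No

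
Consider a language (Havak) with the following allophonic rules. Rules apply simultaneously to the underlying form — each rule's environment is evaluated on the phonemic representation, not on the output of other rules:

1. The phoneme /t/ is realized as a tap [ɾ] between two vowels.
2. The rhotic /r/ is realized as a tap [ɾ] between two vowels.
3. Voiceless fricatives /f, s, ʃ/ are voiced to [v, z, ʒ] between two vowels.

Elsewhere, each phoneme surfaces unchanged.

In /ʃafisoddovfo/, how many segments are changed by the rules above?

2

Segments that undergo a rule: /f/ → [v] (rule 3); /s/ → [z] (rule 3).
All other segments surface unchanged.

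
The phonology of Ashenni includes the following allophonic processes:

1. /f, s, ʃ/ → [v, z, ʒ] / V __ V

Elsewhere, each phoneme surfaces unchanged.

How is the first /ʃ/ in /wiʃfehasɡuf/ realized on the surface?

[ʃ]

/ʃ/ (between /i/ and /f/): rule 1 targets it, but not between two vowels → unchanged [ʃ].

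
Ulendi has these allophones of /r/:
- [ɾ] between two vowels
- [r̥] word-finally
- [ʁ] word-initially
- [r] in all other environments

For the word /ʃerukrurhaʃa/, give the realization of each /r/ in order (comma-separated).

Occurrence 1 (position 3): between two vowels → [ɾ].
Occurrence 2 (position 6): no conditioning environment matches → elsewhere allophone [r].
Occurrence 3 (position 8): no conditioning environment matches → elsewhere allophone [r].

[ɾ], [r], [r]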